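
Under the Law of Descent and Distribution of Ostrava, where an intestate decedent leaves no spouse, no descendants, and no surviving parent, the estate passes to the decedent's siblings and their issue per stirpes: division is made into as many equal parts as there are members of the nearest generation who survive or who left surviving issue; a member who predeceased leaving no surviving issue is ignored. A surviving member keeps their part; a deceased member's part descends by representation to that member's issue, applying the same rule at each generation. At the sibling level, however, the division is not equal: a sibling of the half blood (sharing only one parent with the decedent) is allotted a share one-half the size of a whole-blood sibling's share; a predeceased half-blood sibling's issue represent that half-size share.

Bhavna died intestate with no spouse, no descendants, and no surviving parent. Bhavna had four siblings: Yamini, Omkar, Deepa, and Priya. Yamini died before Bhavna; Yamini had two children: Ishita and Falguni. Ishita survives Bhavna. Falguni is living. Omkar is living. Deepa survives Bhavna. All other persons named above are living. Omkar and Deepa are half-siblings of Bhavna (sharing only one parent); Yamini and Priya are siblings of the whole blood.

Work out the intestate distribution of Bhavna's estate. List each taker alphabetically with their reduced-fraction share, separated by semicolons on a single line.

No spouse, descendants, or parent survives, so the estate passes to Bhavna's siblings per stirpes.
Half-blood siblings count for one-half the weight of whole-blood siblings at the initial division.
Dividing 1 in proportion to weights (total weight 3): Yamini (weight 1) → 1/3; Omkar (weight 1/2) → 1/6; Deepa (weight 1/2) → 1/6; Priya (weight 1) → 1/3.
Yamini predeceased; the 1/3 allotted to Yamini's branch passes to Yamini's issue by representation.
The 1/3 is divided into 2 equal shares of 1/6 among Ishita, Falguni.
Ishita is living and takes 1/6.
Falguni is living and takes 1/6.
Omkar is living and takes 1/6.
Deepa is living and takes 1/6.
Priya is living and takes 1/3.

Deepa 1/6; Falguni 1/6; Ishita 1/6; Omkar 1/6; Priya 1/3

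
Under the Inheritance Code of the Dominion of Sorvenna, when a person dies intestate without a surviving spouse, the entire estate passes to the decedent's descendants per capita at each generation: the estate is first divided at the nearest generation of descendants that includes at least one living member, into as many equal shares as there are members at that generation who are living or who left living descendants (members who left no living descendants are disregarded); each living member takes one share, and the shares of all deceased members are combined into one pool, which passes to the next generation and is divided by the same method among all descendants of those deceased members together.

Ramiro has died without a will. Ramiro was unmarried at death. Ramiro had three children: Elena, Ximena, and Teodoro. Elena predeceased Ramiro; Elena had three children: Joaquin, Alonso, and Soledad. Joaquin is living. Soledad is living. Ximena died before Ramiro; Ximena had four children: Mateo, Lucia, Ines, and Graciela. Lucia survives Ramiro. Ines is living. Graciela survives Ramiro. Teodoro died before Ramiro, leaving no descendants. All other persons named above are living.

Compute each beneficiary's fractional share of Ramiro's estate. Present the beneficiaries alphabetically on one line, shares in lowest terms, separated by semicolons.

There is no surviving spouse, so the entire estate passes to Ramiro's descendants per capita at each generation.
No one at generation 1 (Elena, Ximena) is living; moving to the next generation.
At generation 2 (Joaquin, Alonso, Soledad, Mateo, Lucia, Ines, Graciela) there are 7 shares of (1)/7 = 1/7 each.
Living: Joaquin, Alonso, Soledad, Mateo, Lucia, Ines, and Graciela — each takes 1/7.

Alonso 1/7; Graciela 1/7; Ines 1/7; Joaquin 1/7; Lucia 1/7; Mateo 1/7; Soledad 1/7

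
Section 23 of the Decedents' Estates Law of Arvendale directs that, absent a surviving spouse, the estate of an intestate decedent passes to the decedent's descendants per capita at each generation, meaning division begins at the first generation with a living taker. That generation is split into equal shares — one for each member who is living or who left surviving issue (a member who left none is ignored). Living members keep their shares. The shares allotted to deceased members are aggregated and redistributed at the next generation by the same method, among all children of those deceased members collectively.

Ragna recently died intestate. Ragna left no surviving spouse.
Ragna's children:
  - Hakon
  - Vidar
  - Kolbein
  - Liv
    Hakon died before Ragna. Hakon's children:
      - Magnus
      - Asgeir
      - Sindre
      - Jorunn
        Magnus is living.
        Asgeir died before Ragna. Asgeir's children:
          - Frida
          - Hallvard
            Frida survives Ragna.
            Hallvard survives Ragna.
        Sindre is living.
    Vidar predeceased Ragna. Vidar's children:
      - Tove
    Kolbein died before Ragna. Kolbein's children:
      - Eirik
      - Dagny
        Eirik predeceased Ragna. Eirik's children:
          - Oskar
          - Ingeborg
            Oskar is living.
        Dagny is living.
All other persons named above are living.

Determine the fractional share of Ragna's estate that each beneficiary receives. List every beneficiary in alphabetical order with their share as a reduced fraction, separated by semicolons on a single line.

There is no surviving spouse, so the entire estate passes to Ragna's descendants per capita at each generation.
At generation 1 (Hakon, Vidar, Kolbein, Liv) there are 4 shares of (1)/4 = 1/4 each.
Living: Liv — each takes 1/4.
Deceased: Hakon, Vidar, and Kolbein. Their combined 3/4 is pooled and carried to generation 2.
At generation 2 (Magnus, Asgeir, Sindre, Jorunn, Tove, Eirik, Dagny) there are 7 shares of (3/4)/7 = 3/28 each.
Living: Magnus, Sindre, Jorunn, Tove, and Dagny — each takes 3/28.
Deceased: Asgeir and Eirik. Their combined 3/14 is pooled and carried to generation 3.
At generation 3 (Frida, Hallvard, Oskar, Ingeborg) there are 4 shares of (3/14)/4 = 3/56 each.
Living: Frida, Hallvard, Oskar, and Ingeborg — each takes 3/56.

Dagny 3/28; Frida 3/56; Hallvard 3/56; Ingeborg 3/56; Jorunn 3/28; Liv 1/4; Magnus 3/28; Oskar 3/56; Sindre 3/28; Tove 3/28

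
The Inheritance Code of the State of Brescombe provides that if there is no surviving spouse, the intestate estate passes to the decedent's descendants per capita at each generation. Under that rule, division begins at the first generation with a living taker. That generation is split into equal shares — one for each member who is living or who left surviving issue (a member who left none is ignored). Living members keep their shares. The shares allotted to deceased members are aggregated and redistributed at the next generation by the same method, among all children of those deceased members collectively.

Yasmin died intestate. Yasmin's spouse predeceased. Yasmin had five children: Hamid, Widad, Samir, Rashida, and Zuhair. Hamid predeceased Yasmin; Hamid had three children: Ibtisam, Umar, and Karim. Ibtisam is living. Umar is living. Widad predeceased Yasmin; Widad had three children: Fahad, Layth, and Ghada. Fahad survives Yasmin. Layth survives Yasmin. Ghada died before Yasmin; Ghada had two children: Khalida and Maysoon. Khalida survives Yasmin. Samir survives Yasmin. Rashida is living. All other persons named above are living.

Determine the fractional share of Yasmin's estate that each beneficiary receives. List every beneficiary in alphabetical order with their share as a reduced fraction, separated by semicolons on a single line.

There is no surviving spouse, so the entire estate passes to Yasmin's descendants per capita at each generation.
At generation 1 (Hamid, Widad, Samir, Rashida, Zuhair) there are 5 shares of (1)/5 = 1/5 each.
Living: Samir, Rashida, and Zuhair — each takes 1/5.
Deceased: Hamid and Widad. Their combined 2/5 is pooled and carried to generation 2.
At generation 2 (Ibtisam, Umar, Karim, Fahad, Layth, Ghada) there are 6 shares of (2/5)/6 = 1/15 each.
Living: Ibtisam, Umar, Karim, Fahad, and Layth — each takes 1/15.
Deceased: Ghada. That 1/15 share is carried to generation 3.
At generation 3 (Khalida, Maysoon) there are 2 shares of (1/15)/2 = 1/30 each.
Living: Khalida and Maysoon — each takes 1/30.

Fahad 1/15; Ibtisam 1/15; Karim 1/15; Khalida 1/30; Layth 1/15; Maysoon 1/30; Rashida 1/5; Samir 1/5; Umar 1/15; Zuhair 1/5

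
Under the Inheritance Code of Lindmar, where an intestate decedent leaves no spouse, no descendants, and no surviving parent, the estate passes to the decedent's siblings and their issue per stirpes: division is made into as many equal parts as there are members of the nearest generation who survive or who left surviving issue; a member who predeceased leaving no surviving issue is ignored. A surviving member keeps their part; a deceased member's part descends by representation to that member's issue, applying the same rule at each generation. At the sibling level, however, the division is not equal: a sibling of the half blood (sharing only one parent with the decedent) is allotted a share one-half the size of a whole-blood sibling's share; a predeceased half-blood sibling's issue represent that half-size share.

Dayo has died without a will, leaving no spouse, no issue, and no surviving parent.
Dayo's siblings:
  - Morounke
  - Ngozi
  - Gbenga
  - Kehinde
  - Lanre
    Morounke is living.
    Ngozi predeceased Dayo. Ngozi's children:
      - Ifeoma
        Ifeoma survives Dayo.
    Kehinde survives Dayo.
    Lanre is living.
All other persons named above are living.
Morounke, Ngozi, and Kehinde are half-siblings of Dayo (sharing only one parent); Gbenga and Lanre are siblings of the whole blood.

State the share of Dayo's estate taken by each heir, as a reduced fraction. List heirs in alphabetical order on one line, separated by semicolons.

Gbenga 2/7; Ifeoma 1/7; Kehinde 1/7; Lanre 2/7; Morounke 1/7

No spouse, descendants, or parent survives, so the estate passes to Dayo's siblings per stirpes.
Half-blood siblings count for one-half the weight of whole-blood siblings at the initial division.
Dividing 1 in proportion to weights (total weight 7/2): Morounke (weight 1/2) → 1/7; Ngozi (weight 1/2) → 1/7; Gbenga (weight 1) → 2/7; Kehinde (weight 1/2) → 1/7; Lanre (weight 1) → 2/7.
Morounke is living and takes 1/7.
Ngozi predeceased; the 1/7 allotted to Ngozi's branch passes to Ngozi's issue by representation.
Ifeoma is the sole taker at this level and receives the full 1/7.
Gbenga is living and takes 2/7.
Kehinde is living and takes 1/7.
Lanre is living and takes 2/7.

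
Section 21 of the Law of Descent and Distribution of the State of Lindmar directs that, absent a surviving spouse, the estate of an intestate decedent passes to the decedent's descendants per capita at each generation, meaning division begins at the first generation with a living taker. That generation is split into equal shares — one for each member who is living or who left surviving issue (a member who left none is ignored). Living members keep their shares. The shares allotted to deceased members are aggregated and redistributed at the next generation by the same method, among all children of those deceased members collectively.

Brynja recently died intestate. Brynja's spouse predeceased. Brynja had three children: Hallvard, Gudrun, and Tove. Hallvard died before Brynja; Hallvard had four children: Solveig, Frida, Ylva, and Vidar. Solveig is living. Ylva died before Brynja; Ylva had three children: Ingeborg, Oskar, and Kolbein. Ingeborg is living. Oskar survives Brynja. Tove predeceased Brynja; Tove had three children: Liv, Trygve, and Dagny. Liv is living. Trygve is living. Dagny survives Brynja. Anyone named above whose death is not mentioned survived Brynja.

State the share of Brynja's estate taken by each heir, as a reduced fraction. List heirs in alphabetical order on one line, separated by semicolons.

There is no surviving spouse, so the entire estate passes to Brynja's descendants per capita at each generation.
At generation 1 (Hallvard, Gudrun, Tove) there are 3 shares of (1)/3 = 1/3 each.
Living: Gudrun — each takes 1/3.
Deceased: Hallvard and Tove. Their combined 2/3 is pooled and carried to generation 2.
At generation 2 (Solveig, Frida, Ylva, Vidar, Liv, Trygve, Dagny) there are 7 shares of (2/3)/7 = 2/21 each.
Living: Solveig, Frida, Vidar, Liv, Trygve, and Dagny — each takes 2/21.
Deceased: Ylva. That 2/21 share is carried to generation 3.
At generation 3 (Ingeborg, Oskar, Kolbein) there are 3 shares of (2/21)/3 = 2/63 each.
Living: Ingeborg, Oskar, and Kolbein — each takes 2/63.

Dagny 2/21; Frida 2/21; Gudrun 1/3; Ingeborg 2/63; Kolbein 2/63; Liv 2/21; Oskar 2/63; Solveig 2/21; Trygve 2/21; Vidar 2/21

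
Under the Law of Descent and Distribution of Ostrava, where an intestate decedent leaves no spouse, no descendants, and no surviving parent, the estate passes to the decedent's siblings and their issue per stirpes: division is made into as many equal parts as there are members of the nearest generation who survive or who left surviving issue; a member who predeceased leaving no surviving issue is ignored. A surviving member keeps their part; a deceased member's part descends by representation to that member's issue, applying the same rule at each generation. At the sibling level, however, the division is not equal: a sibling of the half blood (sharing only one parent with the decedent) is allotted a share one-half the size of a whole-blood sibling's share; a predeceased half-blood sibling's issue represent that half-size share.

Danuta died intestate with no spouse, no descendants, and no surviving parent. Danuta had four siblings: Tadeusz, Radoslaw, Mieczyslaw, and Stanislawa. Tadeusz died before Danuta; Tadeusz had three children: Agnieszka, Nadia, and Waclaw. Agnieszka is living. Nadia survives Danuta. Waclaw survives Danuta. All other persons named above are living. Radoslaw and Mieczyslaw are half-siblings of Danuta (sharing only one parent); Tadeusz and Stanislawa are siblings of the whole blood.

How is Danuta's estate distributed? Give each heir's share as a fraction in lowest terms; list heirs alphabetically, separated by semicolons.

No spouse, descendants, or parent survives, so the estate passes to Danuta's siblings per stirpes.
Half-blood siblings count for one-half the weight of whole-blood siblings at the initial division.
Dividing 1 in proportion to weights (total weight 3): Tadeusz (weight 1) → 1/3; Radoslaw (weight 1/2) → 1/6; Mieczyslaw (weight 1/2) → 1/6; Stanislawa (weight 1) → 1/3.
Tadeusz predeceased; the 1/3 allotted to Tadeusz's branch passes to Tadeusz's issue by representation.
The 1/3 is divided into 3 equal shares of 1/9 among Agnieszka, Nadia, Waclaw.
Agnieszka is living and takes 1/9.
Nadia is living and takes 1/9.
Waclaw is living and takes 1/9.
Radoslaw is living and takes 1/6.
Mieczyslaw is living and takes 1/6.
Stanislawa is living and takes 1/3.

Agnieszka 1/9; Mieczyslaw 1/6; Nadia 1/9; Radoslaw 1/6; Stanislawa 1/3; Waclaw 1/9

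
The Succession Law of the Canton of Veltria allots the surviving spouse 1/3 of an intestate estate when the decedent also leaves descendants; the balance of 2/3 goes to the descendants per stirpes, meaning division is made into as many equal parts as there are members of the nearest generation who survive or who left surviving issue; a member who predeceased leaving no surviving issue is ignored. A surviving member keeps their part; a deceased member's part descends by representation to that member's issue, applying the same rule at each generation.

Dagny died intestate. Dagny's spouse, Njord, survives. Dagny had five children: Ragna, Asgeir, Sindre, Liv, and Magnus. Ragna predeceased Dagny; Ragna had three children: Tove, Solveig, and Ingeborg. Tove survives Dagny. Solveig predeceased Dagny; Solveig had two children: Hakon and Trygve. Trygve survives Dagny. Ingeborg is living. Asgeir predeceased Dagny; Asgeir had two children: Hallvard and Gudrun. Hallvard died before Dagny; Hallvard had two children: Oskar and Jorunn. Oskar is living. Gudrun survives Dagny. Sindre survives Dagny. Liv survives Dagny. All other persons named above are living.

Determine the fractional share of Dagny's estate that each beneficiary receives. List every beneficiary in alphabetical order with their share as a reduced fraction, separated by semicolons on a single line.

Gudrun 1/15; Hakon 1/45; Ingeborg 2/45; Jorunn 1/30; Liv 2/15; Magnus 2/15; Njord 1/3; Oskar 1/30; Sindre 2/15; Tove 2/45; Trygve 1/45

Njord, as surviving spouse, takes 1/3.
The remaining 2/3 passes to Dagny's descendants per stirpes.
The 2/3 is divided into 5 equal shares of 2/15 among Ragna, Asgeir, Sindre, Liv, Magnus.
Ragna predeceased; the 2/15 allotted to Ragna's branch passes to Ragna's issue by representation.
The 2/15 is divided into 3 equal shares of 2/45 among Tove, Solveig, Ingeborg.
Tove is living and takes 2/45.
Solveig predeceased; the 2/45 allotted to Solveig's branch passes to Solveig's issue by representation.
The 2/45 is divided into 2 equal shares of 1/45 among Hakon, Trygve.
Hakon is living and takes 1/45.
Trygve is living and takes 1/45.
Ingeborg is living and takes 2/45.
Asgeir predeceased; the 2/15 allotted to Asgeir's branch passes to Asgeir's issue by representation.
The 2/15 is divided into 2 equal shares of 1/15 among Hallvard, Gudrun.
Hallvard predeceased; the 1/15 allotted to Hallvard's branch passes to Hallvard's issue by representation.
The 1/15 is divided into 2 equal shares of 1/30 among Oskar, Jorunn.
Oskar is living and takes 1/30.
Jorunn is living and takes 1/30.
Gudrun is living and takes 1/15.
Sindre is living and takes 2/15.
Liv is living and takes 2/15.
Magnus is living and takes 2/15.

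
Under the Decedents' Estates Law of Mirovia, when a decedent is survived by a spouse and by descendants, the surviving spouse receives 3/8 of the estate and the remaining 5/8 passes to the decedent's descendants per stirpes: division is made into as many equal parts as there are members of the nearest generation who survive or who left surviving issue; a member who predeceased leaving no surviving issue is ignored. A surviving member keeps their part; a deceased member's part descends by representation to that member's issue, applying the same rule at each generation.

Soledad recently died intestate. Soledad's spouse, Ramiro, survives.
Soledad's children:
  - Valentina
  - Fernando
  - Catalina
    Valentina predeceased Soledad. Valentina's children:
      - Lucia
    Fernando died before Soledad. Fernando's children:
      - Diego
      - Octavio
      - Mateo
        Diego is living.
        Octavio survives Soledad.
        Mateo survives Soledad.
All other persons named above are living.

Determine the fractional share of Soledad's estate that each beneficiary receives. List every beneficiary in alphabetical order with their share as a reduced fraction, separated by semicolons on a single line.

Catalina 5/24; Diego 5/72; Lucia 5/24; Mateo 5/72; Octavio 5/72; Ramiro 3/8

Ramiro, as surviving spouse, takes 3/8.
The remaining 5/8 passes to Soledad's descendants per stirpes.
The 5/8 is divided into 3 equal shares of 5/24 among Valentina, Fernando, Catalina.
Valentina predeceased; the 5/24 allotted to Valentina's branch passes to Valentina's issue by representation.
Lucia is the sole taker at this level and receives the full 5/24.
Fernando predeceased; the 5/24 allotted to Fernando's branch passes to Fernando's issue by representation.
The 5/24 is divided into 3 equal shares of 5/72 among Diego, Octavio, Mateo.
Diego is living and takes 5/72.
Octavio is living and takes 5/72.
Mateo is living and takes 5/72.
Catalina is living and takes 5/24.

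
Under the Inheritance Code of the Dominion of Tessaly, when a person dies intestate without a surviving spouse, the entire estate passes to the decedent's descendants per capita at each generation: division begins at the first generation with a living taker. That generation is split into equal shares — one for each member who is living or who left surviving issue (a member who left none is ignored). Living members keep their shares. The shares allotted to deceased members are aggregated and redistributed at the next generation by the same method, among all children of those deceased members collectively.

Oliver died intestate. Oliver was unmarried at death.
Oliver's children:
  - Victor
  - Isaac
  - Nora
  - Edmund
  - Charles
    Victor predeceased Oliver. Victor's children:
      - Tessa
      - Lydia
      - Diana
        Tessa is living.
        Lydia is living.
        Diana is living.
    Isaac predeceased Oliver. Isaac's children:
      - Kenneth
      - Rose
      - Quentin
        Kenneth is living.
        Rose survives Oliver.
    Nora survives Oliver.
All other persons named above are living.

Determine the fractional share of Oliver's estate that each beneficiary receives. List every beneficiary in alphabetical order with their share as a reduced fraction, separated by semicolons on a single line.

There is no surviving spouse, so the entire estate passes to Oliver's descendants per capita at each generation.
At generation 1 (Victor, Isaac, Nora, Edmund, Charles) there are 5 shares of (1)/5 = 1/5 each.
Living: Nora, Edmund, and Charles — each takes 1/5.
Deceased: Victor and Isaac. Their combined 2/5 is pooled and carried to generation 2.
At generation 2 (Tessa, Lydia, Diana, Kenneth, Rose, Quentin) there are 6 shares of (2/5)/6 = 1/15 each.
Living: Tessa, Lydia, Diana, Kenneth, Rose, and Quentin — each takes 1/15.

Charles 1/5; Diana 1/15; Edmund 1/5; Kenneth 1/15; Lydia 1/15; Nora 1/5; Quentin 1/15; Rose 1/15; Tessa 1/15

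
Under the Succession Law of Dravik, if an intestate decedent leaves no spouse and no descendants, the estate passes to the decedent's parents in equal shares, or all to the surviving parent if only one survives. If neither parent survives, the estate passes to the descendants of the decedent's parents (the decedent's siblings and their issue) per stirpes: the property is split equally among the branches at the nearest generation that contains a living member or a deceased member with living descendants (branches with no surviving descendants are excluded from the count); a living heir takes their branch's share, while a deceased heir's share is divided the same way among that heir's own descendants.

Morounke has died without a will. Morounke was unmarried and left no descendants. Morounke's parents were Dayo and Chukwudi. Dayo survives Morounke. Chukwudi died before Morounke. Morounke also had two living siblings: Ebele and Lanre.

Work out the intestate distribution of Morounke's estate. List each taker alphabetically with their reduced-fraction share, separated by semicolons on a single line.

Dayo 1

Only one parent, Dayo, survives, so Dayo takes the entire estate. The siblings take nothing because a surviving parent has priority.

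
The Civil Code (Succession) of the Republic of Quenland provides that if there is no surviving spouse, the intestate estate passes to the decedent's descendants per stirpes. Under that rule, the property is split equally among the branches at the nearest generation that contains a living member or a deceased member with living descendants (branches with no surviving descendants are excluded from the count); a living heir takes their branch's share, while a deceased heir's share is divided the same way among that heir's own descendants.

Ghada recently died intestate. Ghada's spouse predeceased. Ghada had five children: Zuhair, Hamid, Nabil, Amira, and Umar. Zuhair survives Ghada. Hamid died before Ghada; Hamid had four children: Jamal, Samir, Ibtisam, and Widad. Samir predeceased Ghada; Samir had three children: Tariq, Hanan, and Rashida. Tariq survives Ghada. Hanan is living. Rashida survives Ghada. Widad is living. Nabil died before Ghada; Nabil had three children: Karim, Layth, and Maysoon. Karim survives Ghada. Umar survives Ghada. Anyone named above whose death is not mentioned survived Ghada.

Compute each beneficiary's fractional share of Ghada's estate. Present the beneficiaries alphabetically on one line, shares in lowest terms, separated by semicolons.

Amira 1/5; Hanan 1/60; Ibtisam 1/20; Jamal 1/20; Karim 1/15; Layth 1/15; Maysoon 1/15; Rashida 1/60; Tariq 1/60; Umar 1/5; Widad 1/20; Zuhair 1/5

There is no surviving spouse, so the entire estate passes to Ghada's descendants per stirpes.
The estate is divided into 5 equal shares of 1/5 among Zuhair, Hamid, Nabil, Amira, Umar.
Zuhair is living and takes 1/5.
Hamid predeceased; the 1/5 allotted to Hamid's branch passes to Hamid's issue by representation.
The 1/5 is divided into 4 equal shares of 1/20 among Jamal, Samir, Ibtisam, Widad.
Jamal is living and takes 1/20.
Samir predeceased; the 1/20 allotted to Samir's branch passes to Samir's issue by representation.
The 1/20 is divided into 3 equal shares of 1/60 among Tariq, Hanan, Rashida.
Tariq is living and takes 1/60.
Hanan is living and takes 1/60.
Rashida is living and takes 1/60.
Ibtisam is living and takes 1/20.
Widad is living and takes 1/20.
Nabil predeceased; the 1/5 allotted to Nabil's branch passes to Nabil's issue by representation.
The 1/5 is divided into 3 equal shares of 1/15 among Karim, Layth, Maysoon.
Karim is living and takes 1/15.
Layth is living and takes 1/15.
Maysoon is living and takes 1/15.
Amira is living and takes 1/5.
Umar is living and takes 1/5.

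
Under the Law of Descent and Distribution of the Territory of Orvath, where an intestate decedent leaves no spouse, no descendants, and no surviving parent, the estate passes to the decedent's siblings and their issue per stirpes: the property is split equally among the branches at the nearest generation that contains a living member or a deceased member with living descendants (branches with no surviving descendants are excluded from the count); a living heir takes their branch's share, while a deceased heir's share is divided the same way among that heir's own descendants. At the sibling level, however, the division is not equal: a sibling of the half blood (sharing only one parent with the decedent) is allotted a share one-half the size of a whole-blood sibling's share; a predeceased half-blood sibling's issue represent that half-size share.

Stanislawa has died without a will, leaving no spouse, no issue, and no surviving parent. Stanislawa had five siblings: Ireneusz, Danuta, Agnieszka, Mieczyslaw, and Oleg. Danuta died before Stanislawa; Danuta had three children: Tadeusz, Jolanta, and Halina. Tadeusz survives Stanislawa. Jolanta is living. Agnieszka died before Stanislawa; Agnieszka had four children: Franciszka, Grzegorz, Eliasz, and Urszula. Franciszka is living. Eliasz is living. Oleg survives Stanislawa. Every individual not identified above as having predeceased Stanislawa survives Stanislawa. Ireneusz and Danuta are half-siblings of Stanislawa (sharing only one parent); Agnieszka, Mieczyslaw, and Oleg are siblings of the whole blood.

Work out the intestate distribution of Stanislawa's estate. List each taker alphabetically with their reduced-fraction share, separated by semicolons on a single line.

No spouse, descendants, or parent survives, so the estate passes to Stanislawa's siblings per stirpes.
Half-blood siblings count for one-half the weight of whole-blood siblings at the initial division.
Dividing 1 in proportion to weights (total weight 4): Ireneusz (weight 1/2) → 1/8; Danuta (weight 1/2) → 1/8; Agnieszka (weight 1) → 1/4; Mieczyslaw (weight 1) → 1/4; Oleg (weight 1) → 1/4.
Ireneusz is living and takes 1/8.
Danuta predeceased; the 1/8 allotted to Danuta's branch passes to Danuta's issue by representation.
The 1/8 is divided into 3 equal shares of 1/24 among Tadeusz, Jolanta, Halina.
Tadeusz is living and takes 1/24.
Jolanta is living and takes 1/24.
Halina is living and takes 1/24.
Agnieszka predeceased; the 1/4 allotted to Agnieszka's branch passes to Agnieszka's issue by representation.
The 1/4 is divided into 4 equal shares of 1/16 among Franciszka, Grzegorz, Eliasz, Urszula.
Franciszka is living and takes 1/16.
Grzegorz is living and takes 1/16.
Eliasz is living and takes 1/16.
Urszula is living and takes 1/16.
Mieczyslaw is living and takes 1/4.
Oleg is living and takes 1/4.

Eliasz 1/16; Franciszka 1/16; Grzegorz 1/16; Halina 1/24; Ireneusz 1/8; Jolanta 1/24; Mieczyslaw 1/4; Oleg 1/4; Tadeusz 1/24; Urszula 1/16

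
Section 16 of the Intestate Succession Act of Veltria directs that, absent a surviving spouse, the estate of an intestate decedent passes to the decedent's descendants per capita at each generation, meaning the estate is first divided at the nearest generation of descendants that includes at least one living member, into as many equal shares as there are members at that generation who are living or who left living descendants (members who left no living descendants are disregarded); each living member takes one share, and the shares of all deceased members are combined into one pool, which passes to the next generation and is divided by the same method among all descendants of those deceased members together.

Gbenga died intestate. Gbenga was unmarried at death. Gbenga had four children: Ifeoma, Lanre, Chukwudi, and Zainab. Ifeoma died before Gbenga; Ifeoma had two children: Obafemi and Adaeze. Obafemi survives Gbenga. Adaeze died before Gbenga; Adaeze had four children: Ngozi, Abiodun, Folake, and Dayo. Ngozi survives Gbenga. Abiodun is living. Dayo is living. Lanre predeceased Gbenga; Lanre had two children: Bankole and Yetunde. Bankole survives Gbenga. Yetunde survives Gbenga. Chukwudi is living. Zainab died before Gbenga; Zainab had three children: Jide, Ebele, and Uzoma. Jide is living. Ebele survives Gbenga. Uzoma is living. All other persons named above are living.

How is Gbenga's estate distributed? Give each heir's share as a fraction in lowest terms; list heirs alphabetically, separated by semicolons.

There is no surviving spouse, so the entire estate passes to Gbenga's descendants per capita at each generation.
At generation 1 (Ifeoma, Lanre, Chukwudi, Zainab) there are 4 shares of (1)/4 = 1/4 each.
Living: Chukwudi — each takes 1/4.
Deceased: Ifeoma, Lanre, and Zainab. Their combined 3/4 is pooled and carried to generation 2.
At generation 2 (Obafemi, Adaeze, Bankole, Yetunde, Jide, Ebele, Uzoma) there are 7 shares of (3/4)/7 = 3/28 each.
Living: Obafemi, Bankole, Yetunde, Jide, Ebele, and Uzoma — each takes 3/28.
Deceased: Adaeze. That 3/28 share is carried to generation 3.
At generation 3 (Ngozi, Abiodun, Folake, Dayo) there are 4 shares of (3/28)/4 = 3/112 each.
Living: Ngozi, Abiodun, Folake, and Dayo — each takes 3/112.

Abiodun 3/112; Bankole 3/28; Chukwudi 1/4; Dayo 3/112; Ebele 3/28; Folake 3/112; Jide 3/28; Ngozi 3/112; Obafemi 3/28; Uzoma 3/28; Yetunde 3/28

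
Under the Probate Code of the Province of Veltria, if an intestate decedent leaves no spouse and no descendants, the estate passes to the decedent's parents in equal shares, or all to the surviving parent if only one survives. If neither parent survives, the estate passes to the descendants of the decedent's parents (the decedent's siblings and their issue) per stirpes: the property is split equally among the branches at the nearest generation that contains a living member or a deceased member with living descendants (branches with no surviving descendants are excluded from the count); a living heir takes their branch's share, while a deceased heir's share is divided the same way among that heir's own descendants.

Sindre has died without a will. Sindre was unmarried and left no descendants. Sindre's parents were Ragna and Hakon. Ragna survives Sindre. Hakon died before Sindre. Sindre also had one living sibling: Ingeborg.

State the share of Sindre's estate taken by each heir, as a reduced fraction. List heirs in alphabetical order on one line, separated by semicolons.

Only one parent, Ragna, survives, so Ragna takes the entire estate. The siblings take nothing because a surviving parent has priority.

Ragna 1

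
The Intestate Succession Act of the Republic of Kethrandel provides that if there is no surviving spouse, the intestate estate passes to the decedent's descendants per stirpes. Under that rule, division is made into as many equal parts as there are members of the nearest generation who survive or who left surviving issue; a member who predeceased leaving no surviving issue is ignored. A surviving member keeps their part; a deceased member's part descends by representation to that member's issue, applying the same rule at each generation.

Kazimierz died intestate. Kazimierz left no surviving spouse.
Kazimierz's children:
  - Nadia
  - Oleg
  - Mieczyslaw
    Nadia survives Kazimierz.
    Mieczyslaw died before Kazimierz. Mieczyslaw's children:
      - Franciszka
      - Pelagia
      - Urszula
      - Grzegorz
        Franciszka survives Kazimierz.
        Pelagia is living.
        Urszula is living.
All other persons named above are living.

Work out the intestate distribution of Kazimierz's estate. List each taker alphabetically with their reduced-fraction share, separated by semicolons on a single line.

There is no surviving spouse, so the entire estate passes to Kazimierz's descendants per stirpes.
The estate is divided into 3 equal shares of 1/3 among Nadia, Oleg, Mieczyslaw.
Nadia is living and takes 1/3.
Oleg is living and takes 1/3.
Mieczyslaw predeceased; the 1/3 allotted to Mieczyslaw's branch passes to Mieczyslaw's issue by representation.
The 1/3 is divided into 4 equal shares of 1/12 among Franciszka, Pelagia, Urszula, Grzegorz.
Franciszka is living and takes 1/12.
Pelagia is living and takes 1/12.
Urszula is living and takes 1/12.
Grzegorz is living and takes 1/12.

Franciszka 1/12; Grzegorz 1/12; Nadia 1/3; Oleg 1/3; Pelagia 1/12; Urszula 1/12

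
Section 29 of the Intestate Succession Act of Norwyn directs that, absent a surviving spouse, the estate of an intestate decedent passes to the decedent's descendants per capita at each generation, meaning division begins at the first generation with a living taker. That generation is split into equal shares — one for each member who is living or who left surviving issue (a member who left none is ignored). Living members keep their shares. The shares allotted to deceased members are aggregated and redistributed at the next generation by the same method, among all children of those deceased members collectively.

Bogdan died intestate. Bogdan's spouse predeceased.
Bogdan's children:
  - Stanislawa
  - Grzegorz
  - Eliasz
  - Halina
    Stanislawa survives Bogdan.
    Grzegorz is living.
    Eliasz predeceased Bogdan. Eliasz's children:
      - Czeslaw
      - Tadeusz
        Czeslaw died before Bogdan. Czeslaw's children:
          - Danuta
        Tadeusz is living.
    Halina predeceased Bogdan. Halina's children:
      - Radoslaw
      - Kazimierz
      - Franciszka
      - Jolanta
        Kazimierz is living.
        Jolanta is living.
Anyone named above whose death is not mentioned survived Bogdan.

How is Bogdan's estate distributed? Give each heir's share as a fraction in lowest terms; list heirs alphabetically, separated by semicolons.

Danuta 1/12; Franciszka 1/12; Grzegorz 1/4; Jolanta 1/12; Kazimierz 1/12; Radoslaw 1/12; Stanislawa 1/4; Tadeusz 1/12

There is no surviving spouse, so the entire estate passes to Bogdan's descendants per capita at each generation.
At generation 1 (Stanislawa, Grzegorz, Eliasz, Halina) there are 4 shares of (1)/4 = 1/4 each.
Living: Stanislawa and Grzegorz — each takes 1/4.
Deceased: Eliasz and Halina. Their combined 1/2 is pooled and carried to generation 2.
At generation 2 (Czeslaw, Tadeusz, Radoslaw, Kazimierz, Franciszka, Jolanta) there are 6 shares of (1/2)/6 = 1/12 each.
Living: Tadeusz, Radoslaw, Kazimierz, Franciszka, and Jolanta — each takes 1/12.
Deceased: Czeslaw. That 1/12 share is carried to generation 3.
At generation 3 (Danuta) there are 1 shares of (1/12)/1 = 1/12 each.
Living: Danuta — each takes 1/12.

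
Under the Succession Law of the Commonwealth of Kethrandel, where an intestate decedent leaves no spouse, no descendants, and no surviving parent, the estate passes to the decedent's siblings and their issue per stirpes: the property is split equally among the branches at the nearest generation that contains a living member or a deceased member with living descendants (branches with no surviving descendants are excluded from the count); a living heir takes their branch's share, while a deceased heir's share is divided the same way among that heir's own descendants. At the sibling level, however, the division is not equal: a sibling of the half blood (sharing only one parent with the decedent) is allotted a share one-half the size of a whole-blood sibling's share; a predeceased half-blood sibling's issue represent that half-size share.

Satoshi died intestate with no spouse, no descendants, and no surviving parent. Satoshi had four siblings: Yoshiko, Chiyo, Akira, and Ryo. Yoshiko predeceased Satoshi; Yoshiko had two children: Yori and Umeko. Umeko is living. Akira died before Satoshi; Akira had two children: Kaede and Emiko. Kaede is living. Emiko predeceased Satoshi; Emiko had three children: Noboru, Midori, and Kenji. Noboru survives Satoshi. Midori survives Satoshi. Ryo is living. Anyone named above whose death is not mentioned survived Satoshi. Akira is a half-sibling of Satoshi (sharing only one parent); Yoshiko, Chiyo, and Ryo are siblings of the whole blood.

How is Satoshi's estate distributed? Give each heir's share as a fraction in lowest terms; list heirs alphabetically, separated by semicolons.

Chiyo 2/7; Kaede 1/14; Kenji 1/42; Midori 1/42; Noboru 1/42; Ryo 2/7; Umeko 1/7; Yori 1/7

No spouse, descendants, or parent survives, so the estate passes to Satoshi's siblings per stirpes.
Half-blood siblings count for one-half the weight of whole-blood siblings at the initial division.
Dividing 1 in proportion to weights (total weight 7/2): Yoshiko (weight 1) → 2/7; Chiyo (weight 1) → 2/7; Akira (weight 1/2) → 1/7; Ryo (weight 1) → 2/7.
Yoshiko predeceased; the 2/7 allotted to Yoshiko's branch passes to Yoshiko's issue by representation.
The 2/7 is divided into 2 equal shares of 1/7 among Yori, Umeko.
Yori is living and takes 1/7.
Umeko is living and takes 1/7.
Chiyo is living and takes 2/7.
Akira predeceased; the 1/7 allotted to Akira's branch passes to Akira's issue by representation.
The 1/7 is divided into 2 equal shares of 1/14 among Kaede, Emiko.
Kaede is living and takes 1/14.
Emiko predeceased; the 1/14 allotted to Emiko's branch passes to Emiko's issue by representation.
The 1/14 is divided into 3 equal shares of 1/42 among Noboru, Midori, Kenji.
Noboru is living and takes 1/42.
Midori is living and takes 1/42.
Kenji is living and takes 1/42.
Ryo is living and takes 2/7.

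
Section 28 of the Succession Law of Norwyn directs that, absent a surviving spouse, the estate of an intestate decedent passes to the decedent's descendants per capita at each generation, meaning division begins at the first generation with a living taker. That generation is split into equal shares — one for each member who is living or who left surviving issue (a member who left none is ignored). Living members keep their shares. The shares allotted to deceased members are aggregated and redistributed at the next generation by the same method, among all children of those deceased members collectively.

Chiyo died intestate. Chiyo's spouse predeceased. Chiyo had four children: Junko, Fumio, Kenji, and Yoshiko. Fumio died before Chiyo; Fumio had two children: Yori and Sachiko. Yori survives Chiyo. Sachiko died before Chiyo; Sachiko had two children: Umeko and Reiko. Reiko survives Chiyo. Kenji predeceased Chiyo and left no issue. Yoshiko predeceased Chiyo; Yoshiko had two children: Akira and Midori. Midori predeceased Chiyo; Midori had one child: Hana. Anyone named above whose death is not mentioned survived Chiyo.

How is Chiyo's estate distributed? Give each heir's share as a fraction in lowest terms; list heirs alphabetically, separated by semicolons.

There is no surviving spouse, so the entire estate passes to Chiyo's descendants per capita at each generation.
At generation 1 (Junko, Fumio, Yoshiko) there are 3 shares of (1)/3 = 1/3 each.
Living: Junko — each takes 1/3.
Deceased: Fumio and Yoshiko. Their combined 2/3 is pooled and carried to generation 2.
At generation 2 (Yori, Sachiko, Akira, Midori) there are 4 shares of (2/3)/4 = 1/6 each.
Living: Yori and Akira — each takes 1/6.
Deceased: Sachiko and Midori. Their combined 1/3 is pooled and carried to generation 3.
At generation 3 (Umeko, Reiko, Hana) there are 3 shares of (1/3)/3 = 1/9 each.
Living: Umeko, Reiko, and Hana — each takes 1/9.

Akira 1/6; Hana 1/9; Junko 1/3; Reiko 1/9; Umeko 1/9; Yori 1/6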